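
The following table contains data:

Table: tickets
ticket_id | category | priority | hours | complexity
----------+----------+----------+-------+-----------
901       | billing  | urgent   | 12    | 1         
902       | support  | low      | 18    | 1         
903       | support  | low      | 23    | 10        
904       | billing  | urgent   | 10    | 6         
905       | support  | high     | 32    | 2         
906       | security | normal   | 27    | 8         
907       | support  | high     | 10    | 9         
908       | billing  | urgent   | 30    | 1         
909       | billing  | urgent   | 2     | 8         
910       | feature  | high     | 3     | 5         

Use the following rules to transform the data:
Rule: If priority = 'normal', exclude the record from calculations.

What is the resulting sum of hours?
140

Step 1: Identify records where priority = 'normal'
Step 2: The excluded records sum to 27
Step 3: Original total hours = 167
Step 4: Remaining total = 167 - 27 = 140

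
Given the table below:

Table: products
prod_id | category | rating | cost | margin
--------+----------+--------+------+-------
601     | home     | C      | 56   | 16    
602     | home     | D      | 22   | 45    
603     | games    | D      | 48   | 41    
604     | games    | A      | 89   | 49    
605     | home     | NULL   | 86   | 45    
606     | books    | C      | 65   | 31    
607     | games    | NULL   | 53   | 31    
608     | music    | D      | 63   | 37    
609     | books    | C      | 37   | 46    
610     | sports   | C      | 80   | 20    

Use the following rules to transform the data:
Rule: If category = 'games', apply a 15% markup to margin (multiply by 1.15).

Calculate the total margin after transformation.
379.15

Step 1: Records with category = 'games' have total margin = 121
Step 2: Apply multiplier: 121 × 1.15 = 139.15
Step 3: Other records total: 240
Step 4: Final sum = 139.15 + 240 = 379.15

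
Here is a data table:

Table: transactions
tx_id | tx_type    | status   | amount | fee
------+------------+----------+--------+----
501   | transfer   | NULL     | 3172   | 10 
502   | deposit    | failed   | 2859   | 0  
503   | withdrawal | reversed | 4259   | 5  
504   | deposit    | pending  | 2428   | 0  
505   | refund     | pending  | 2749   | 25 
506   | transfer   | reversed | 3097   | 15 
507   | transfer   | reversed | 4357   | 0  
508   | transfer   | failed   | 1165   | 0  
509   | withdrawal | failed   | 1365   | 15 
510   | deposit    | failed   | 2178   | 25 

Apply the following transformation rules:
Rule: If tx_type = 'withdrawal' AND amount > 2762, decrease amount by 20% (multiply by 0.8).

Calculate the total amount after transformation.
26777.2

Step 1: Find records where tx_type = 'withdrawal' AND amount > 2762
Step 2: 1 records match, summing to 4259
Step 3: After multiplier: 4259 × 0.8 = 3407.2
Step 4: Unaffected records sum: 23370
Step 5: Final sum = 3407.2 + 23370 = 26777.2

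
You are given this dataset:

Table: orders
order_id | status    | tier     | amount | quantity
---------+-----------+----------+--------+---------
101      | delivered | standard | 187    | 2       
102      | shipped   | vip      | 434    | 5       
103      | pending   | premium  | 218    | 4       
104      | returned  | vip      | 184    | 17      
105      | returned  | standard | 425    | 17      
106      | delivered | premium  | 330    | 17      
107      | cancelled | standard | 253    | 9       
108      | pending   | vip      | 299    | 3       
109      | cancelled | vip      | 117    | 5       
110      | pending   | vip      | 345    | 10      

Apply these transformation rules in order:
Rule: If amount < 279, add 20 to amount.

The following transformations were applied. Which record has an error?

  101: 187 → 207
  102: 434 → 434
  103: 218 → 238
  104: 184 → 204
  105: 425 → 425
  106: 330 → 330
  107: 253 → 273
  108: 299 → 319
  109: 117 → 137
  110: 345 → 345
Record 108 has an error. The correct transformed value should be 299, not 319.

Step 1: Check each record against the rule
Step 2: Record 108 has amount = 299
Step 3: Since 299 >= 279, the bonus should not have been applied
Step 4: Correct value = 299, but claimed value = 319
Conclusion: Record 108 has the error.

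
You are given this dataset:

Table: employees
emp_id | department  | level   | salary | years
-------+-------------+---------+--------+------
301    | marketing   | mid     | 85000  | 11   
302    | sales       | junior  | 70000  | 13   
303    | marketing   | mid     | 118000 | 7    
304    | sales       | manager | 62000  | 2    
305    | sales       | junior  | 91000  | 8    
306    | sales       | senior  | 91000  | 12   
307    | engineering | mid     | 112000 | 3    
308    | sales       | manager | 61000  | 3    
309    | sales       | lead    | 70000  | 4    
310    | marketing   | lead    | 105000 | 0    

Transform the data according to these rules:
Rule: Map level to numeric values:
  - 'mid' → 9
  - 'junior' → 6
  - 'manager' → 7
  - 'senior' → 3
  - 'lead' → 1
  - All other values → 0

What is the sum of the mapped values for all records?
58

Step 1: Apply mapping to each record
Step 2: Count by status:
  'mid': 3 records × 9 = 27
  'junior': 2 records × 6 = 12
  'manager': 2 records × 7 = 14
  'senior': 1 records × 3 = 3
  'lead': 2 records × 1 = 2
Step 3: Sum all mapped values = 58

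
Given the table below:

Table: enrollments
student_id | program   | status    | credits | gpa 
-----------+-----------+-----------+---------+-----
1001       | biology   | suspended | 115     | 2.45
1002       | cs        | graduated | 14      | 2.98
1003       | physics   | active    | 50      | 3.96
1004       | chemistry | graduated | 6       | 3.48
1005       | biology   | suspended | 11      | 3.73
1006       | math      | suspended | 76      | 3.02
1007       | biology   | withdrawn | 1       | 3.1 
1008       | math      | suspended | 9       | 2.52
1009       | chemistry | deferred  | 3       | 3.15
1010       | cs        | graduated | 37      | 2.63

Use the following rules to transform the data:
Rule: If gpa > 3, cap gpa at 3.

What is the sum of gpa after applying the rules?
28.58

Step 1: 6 records have gpa > 3
Step 2: These records originally summed to 20.44
Step 3: After capping: 6 × 3 = 18
Step 4: Unaffected records sum: 10.58
Step 5: Final sum = 18 + 10.58 = 28.58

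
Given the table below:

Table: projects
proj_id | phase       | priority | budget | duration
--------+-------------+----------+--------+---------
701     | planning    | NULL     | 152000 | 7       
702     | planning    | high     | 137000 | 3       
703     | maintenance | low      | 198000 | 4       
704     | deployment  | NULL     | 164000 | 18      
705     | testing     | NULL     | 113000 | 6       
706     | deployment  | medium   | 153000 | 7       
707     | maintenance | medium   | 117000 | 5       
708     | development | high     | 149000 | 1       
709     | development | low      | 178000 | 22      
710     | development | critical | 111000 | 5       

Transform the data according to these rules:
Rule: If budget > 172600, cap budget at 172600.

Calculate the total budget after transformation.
1441200

Step 1: 2 records have budget > 172600
Step 2: These records originally summed to 376000
Step 3: After capping: 2 × 172600 = 345200
Step 4: Unaffected records sum: 1096000
Step 5: Final sum = 345200 + 1096000 = 1441200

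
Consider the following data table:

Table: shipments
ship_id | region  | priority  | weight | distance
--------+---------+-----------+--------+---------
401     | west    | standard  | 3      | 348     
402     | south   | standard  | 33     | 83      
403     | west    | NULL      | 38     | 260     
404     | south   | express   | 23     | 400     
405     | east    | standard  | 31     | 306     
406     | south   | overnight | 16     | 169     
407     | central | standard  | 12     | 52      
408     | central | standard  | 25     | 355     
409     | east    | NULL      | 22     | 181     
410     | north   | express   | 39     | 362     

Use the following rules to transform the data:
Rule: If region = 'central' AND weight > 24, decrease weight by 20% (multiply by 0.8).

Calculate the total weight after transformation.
237.0

Step 1: Find records where region = 'central' AND weight > 24
Step 2: 1 records match, summing to 25
Step 3: After multiplier: 25 × 0.8 = 20.0
Step 4: Unaffected records sum: 217
Step 5: Final sum = 20.0 + 217 = 237.0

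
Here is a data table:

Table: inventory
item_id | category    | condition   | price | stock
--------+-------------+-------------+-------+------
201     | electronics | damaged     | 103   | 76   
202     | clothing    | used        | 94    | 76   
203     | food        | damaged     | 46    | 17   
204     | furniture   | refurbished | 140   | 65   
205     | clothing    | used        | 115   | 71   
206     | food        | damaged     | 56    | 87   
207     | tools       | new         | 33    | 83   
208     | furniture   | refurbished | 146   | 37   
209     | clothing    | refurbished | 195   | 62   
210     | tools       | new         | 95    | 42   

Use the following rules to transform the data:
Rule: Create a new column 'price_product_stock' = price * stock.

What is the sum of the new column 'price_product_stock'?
62112

Step 1: For each record, compute price * stock
Example calculations:
  103 * 76 = 7828
  94 * 76 = 7144
  46 * 17 = 782
  ...
Step 2: Sum all derived values
Step 3: Total = 62112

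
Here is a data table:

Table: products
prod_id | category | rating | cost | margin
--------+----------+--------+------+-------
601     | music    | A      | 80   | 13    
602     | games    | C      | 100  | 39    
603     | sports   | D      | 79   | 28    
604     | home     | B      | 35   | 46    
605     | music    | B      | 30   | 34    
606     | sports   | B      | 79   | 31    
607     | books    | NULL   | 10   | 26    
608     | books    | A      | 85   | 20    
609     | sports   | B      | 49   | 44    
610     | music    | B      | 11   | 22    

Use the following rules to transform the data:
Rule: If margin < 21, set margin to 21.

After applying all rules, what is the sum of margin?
312

Step 1: 2 records have margin < 21
Step 2: These records originally summed to 33
Step 3: After setting to minimum: 2 × 21 = 42
Step 4: Unaffected records sum: 270
Step 5: Final sum = 42 + 270 = 312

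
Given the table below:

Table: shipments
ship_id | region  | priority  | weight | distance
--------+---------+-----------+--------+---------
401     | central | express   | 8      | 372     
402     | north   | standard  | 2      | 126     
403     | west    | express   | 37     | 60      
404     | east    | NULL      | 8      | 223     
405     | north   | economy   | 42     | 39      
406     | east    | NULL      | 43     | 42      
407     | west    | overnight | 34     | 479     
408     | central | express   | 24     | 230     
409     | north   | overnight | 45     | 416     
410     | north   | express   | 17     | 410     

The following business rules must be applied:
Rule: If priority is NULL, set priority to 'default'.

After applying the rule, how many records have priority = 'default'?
2

Step 1: Count records where priority IS NULL
Step 2: Found 2 records with NULL priority
Step 3: These records will have priority set to 'default'
Step 4: Records already having priority = 'default': 0
Step 5: Answer: 2 + 0 = 2 records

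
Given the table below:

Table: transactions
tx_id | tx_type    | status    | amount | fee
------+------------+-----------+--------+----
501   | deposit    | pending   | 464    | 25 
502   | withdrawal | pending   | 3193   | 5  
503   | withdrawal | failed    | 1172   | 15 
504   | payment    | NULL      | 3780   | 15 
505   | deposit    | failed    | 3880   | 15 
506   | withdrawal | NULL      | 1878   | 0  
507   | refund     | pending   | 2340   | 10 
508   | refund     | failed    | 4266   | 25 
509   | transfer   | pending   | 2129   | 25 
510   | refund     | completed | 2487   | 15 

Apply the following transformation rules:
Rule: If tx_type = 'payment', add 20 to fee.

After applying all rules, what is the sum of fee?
170

Step 1: Count records where tx_type = 'payment': 1
Step 2: Total bonus added: 1 × 20 = 20
Step 3: Original sum of fee: 150
Step 4: Final sum = 150 + 20 = 170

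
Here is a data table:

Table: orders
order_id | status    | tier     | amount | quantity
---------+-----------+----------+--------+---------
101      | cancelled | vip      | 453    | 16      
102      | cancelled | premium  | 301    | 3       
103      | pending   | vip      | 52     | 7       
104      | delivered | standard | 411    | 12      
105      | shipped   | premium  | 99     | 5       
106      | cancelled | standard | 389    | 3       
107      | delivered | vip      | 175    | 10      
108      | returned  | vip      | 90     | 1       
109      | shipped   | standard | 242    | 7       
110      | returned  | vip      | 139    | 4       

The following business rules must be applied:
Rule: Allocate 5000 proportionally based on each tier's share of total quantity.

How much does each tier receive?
premium: 588.24, standard: 1617.65, vip: 2794.12

Step 1: Calculate total quantity = 68
Step 2: Calculate each tier's proportion:
  premium: 8/68 = 11.76% → 588.24
  standard: 22/68 = 32.35% → 1617.65
  vip: 38/68 = 55.88% → 2794.12
Step 3: Verify: sum of allocations ≈ 5000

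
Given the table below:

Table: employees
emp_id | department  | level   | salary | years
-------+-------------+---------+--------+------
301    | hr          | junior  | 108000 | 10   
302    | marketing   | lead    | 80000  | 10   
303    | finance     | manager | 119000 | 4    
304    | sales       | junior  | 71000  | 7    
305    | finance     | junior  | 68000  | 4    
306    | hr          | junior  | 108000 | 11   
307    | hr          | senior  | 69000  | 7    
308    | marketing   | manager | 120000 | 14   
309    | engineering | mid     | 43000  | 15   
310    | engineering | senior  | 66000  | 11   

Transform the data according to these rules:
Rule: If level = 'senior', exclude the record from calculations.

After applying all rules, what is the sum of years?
75

Step 1: Identify records where level = 'senior'
Step 2: The excluded records sum to 18
Step 3: Original total years = 93
Step 4: Remaining total = 93 - 18 = 75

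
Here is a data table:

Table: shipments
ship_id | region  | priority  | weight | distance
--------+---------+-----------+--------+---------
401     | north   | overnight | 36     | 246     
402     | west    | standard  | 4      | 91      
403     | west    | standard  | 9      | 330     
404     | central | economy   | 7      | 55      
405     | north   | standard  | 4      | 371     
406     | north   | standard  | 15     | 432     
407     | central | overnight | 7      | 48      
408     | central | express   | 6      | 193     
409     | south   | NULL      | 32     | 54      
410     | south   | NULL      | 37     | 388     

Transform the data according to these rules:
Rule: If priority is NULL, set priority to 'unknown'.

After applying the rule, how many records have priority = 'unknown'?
2

Step 1: Count records where priority IS NULL
Step 2: Found 2 records with NULL priority
Step 3: These records will have priority set to 'unknown'
Step 4: Records already having priority = 'unknown': 0
Step 5: Answer: 2 + 0 = 2 records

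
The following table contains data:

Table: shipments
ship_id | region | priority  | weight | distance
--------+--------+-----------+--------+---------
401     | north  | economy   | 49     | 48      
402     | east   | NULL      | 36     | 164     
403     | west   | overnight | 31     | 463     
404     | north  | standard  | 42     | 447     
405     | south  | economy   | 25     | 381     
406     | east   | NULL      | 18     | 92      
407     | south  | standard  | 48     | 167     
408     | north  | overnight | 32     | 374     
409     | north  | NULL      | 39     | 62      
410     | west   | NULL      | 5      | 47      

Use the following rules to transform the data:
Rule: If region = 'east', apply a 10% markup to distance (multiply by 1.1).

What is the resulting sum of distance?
2270.6

Step 1: Records with region = 'east' have total distance = 256
Step 2: Apply multiplier: 256 × 1.1 = 281.6
Step 3: Other records total: 1989
Step 4: Final sum = 281.6 + 1989 = 2270.6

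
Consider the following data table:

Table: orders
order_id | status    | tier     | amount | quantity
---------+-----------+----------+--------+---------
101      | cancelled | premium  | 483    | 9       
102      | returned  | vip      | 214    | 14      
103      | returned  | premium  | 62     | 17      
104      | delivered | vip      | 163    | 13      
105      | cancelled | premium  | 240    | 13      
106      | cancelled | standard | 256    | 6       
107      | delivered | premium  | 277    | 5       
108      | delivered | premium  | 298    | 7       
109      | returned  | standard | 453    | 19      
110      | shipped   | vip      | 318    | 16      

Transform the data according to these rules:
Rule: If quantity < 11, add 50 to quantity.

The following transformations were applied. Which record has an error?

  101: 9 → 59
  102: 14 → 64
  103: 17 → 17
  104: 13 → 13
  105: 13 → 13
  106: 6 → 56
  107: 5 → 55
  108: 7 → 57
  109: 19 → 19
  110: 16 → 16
Record 102 has an error. The correct transformed value should be 14, not 64.

Step 1: Check each record against the rule
Step 2: Record 102 has quantity = 14
Step 3: Since 14 >= 11, the bonus should not have been applied
Step 4: Correct value = 14, but claimed value = 64
Conclusion: Record 102 has the error.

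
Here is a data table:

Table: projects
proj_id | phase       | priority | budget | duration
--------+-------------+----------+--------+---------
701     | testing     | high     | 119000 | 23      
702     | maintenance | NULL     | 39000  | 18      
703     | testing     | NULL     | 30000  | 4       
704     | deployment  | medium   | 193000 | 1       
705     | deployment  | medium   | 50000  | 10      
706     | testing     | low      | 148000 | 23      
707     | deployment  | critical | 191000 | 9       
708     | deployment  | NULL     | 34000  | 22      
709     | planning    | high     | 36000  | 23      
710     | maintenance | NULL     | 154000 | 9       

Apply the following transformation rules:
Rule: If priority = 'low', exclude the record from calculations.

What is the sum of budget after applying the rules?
846000

Step 1: Identify records where priority = 'low'
Step 2: The excluded records sum to 148000
Step 3: Original total budget = 994000
Step 4: Remaining total = 994000 - 148000 = 846000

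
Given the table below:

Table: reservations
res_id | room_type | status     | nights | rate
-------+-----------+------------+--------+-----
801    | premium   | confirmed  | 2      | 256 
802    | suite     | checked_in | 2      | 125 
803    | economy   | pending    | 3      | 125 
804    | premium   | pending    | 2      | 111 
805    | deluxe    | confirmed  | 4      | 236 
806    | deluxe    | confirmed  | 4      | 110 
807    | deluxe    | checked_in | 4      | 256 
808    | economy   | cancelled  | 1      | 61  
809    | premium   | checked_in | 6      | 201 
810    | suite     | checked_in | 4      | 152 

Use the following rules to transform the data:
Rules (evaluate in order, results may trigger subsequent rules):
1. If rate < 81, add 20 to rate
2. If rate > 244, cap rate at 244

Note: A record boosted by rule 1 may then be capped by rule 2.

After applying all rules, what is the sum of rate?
1629

Step 1: Apply rule 1 to records with rate < 81
  - 1 records get bonus of 20
  - Of these, 0 records then exceed 244 and get capped
Step 2: Apply rule 2 to records with rate > 244
  - 2 records (original) are capped
Step 3: Calculate final sum = 1629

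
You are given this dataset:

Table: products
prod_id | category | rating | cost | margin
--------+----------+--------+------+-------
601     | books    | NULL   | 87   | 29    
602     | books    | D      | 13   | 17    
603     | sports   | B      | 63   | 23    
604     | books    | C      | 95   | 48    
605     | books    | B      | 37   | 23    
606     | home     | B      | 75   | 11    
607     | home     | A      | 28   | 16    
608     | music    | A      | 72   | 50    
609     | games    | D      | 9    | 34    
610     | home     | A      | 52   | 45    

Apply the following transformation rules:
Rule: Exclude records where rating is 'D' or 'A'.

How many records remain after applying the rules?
5

Step 1: Count records to exclude
  - 2 (D) + 3 (A) = 5 records
Step 2: Total records: 10
Step 3: Remaining = 10 - 5 = 5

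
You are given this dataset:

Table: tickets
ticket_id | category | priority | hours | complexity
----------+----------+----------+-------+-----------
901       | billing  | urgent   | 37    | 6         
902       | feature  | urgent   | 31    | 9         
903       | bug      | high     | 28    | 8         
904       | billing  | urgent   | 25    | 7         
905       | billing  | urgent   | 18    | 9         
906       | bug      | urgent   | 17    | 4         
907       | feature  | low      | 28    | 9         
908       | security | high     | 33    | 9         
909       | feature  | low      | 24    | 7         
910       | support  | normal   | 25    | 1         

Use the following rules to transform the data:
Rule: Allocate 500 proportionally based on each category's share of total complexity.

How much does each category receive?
billing: 159.42, bug: 86.96, feature: 181.16, security: 65.22, support: 7.25

Step 1: Calculate total complexity = 69
Step 2: Calculate each category's proportion:
  billing: 22/69 = 31.88% → 159.42
  bug: 12/69 = 17.39% → 86.96
  feature: 25/69 = 36.23% → 181.16
  security: 9/69 = 13.04% → 65.22
  support: 1/69 = 1.45% → 7.25
Step 3: Verify: sum of allocations ≈ 500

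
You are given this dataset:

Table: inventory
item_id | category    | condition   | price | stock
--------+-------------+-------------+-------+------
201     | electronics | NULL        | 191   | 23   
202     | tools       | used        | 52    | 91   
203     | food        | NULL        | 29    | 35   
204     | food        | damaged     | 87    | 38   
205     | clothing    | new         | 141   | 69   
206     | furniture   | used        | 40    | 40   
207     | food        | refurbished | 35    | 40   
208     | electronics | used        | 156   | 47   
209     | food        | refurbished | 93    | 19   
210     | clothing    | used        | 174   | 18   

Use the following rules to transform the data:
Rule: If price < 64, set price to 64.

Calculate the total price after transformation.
1098

Step 1: 4 records have price < 64
Step 2: These records originally summed to 156
Step 3: After setting to minimum: 4 × 64 = 256
Step 4: Unaffected records sum: 842
Step 5: Final sum = 256 + 842 = 1098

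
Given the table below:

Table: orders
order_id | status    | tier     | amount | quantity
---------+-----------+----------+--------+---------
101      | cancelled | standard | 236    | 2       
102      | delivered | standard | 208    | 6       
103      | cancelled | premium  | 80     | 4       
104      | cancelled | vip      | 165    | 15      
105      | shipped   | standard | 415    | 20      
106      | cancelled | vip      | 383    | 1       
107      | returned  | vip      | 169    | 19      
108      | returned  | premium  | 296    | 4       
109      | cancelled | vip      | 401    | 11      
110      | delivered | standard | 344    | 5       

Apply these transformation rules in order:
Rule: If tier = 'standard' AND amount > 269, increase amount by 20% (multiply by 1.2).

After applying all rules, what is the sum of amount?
2848.8

Step 1: Find records where tier = 'standard' AND amount > 269
Step 2: 2 records match, summing to 759
Step 3: After multiplier: 759 × 1.2 = 910.8
Step 4: Unaffected records sum: 1938
Step 5: Final sum = 910.8 + 1938 = 2848.8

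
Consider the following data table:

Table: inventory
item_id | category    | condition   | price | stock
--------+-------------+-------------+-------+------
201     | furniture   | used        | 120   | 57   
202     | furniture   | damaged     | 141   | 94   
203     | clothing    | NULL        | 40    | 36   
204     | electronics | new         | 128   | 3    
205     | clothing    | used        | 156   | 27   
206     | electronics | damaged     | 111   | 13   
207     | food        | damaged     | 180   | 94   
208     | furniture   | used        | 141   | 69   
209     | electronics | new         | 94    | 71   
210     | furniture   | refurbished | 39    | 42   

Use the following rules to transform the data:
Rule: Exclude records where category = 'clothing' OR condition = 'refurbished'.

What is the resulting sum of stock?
401

Step 1: Find records where category = 'clothing' OR condition = 'refurbished'
Step 2: 3 records match, summing to 105
Step 3: Original sum: 506
Step 4: Remaining sum = 506 - 105 = 401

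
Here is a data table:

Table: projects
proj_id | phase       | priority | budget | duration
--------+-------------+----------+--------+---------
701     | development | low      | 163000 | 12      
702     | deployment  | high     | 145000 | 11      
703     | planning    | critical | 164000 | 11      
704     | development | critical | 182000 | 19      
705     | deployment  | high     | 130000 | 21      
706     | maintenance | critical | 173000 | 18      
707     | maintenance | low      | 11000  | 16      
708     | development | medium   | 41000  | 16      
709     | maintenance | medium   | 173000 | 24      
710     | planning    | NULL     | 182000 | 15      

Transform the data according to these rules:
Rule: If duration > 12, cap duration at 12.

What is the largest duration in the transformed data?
12

Step 1: Original maximum duration = 24
Step 2: Apply cap at 12
Step 3: 7 records had duration > 12 and were capped
Step 4: Maximum after transformation = 12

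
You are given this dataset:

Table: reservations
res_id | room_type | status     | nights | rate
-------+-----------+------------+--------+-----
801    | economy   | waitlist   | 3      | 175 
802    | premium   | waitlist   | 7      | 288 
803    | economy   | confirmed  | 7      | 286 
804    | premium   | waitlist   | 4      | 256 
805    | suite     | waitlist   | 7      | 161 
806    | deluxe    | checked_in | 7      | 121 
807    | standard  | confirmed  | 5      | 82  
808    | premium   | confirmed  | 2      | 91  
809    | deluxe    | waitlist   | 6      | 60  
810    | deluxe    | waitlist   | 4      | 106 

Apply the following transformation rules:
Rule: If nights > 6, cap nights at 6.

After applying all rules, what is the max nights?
6

Step 1: Original maximum nights = 7
Step 2: Apply cap at 6
Step 3: 4 records had nights > 6 and were capped
Step 4: Maximum after transformation = 6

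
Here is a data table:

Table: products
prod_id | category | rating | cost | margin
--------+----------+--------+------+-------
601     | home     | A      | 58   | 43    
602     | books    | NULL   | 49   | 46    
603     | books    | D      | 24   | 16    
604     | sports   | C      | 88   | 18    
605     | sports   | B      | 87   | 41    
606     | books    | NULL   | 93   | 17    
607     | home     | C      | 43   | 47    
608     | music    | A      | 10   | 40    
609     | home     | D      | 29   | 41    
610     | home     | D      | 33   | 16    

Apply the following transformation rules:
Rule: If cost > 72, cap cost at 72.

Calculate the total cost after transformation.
462

Step 1: 3 records have cost > 72
Step 2: These records originally summed to 268
Step 3: After capping: 3 × 72 = 216
Step 4: Unaffected records sum: 246
Step 5: Final sum = 216 + 246 = 462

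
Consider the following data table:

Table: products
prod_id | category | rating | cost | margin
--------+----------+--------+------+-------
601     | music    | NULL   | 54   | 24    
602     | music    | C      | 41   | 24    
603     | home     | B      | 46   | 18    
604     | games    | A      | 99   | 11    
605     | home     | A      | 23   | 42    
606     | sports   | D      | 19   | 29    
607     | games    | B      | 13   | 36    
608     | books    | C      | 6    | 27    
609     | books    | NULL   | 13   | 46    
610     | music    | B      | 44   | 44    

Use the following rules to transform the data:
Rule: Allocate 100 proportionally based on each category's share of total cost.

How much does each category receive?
books: 5.31, games: 31.28, home: 19.27, music: 38.83, sports: 5.31

Step 1: Calculate total cost = 358
Step 2: Calculate each category's proportion:
  books: 19/358 = 5.31% → 5.31
  games: 112/358 = 31.28% → 31.28
  home: 69/358 = 19.27% → 19.27
  music: 139/358 = 38.83% → 38.83
  sports: 19/358 = 5.31% → 5.31
Step 3: Verify: sum of allocations ≈ 100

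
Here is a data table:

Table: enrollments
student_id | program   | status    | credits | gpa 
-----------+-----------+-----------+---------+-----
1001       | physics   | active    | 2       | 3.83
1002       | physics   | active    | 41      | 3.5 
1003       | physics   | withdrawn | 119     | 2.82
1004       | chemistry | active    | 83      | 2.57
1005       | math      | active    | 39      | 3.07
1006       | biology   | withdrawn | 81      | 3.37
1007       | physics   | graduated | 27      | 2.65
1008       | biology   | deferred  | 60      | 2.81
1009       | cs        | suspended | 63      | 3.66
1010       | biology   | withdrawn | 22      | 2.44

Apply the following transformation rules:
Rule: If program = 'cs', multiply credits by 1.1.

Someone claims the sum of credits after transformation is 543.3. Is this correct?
Yes, the result is correct.

Step 1: Calculate the correct sum after transformation
Step 2: Apply multiplier 1.1 to records where program = 'cs'
Step 3: Correct result = 543.3
Step 4: Claimed result = 543.3
Step 5: 543.3 = 543.3 ✓
Conclusion: The claimed result is correct.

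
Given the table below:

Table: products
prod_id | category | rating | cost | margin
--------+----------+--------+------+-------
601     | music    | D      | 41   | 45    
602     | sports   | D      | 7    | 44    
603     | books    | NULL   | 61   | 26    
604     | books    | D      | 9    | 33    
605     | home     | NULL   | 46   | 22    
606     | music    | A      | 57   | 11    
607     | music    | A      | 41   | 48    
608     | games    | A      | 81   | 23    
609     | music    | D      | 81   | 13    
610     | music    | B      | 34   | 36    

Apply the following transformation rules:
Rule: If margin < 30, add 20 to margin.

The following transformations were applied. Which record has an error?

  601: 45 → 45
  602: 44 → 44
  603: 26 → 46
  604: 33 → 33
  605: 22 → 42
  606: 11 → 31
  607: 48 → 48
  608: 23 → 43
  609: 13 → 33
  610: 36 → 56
Record 610 has an error. The correct transformed value should be 36, not 56.

Step 1: Check each record against the rule
Step 2: Record 610 has margin = 36
Step 3: Since 36 >= 30, the bonus should not have been applied
Step 4: Correct value = 36, but claimed value = 56
Conclusion: Record 610 has the error.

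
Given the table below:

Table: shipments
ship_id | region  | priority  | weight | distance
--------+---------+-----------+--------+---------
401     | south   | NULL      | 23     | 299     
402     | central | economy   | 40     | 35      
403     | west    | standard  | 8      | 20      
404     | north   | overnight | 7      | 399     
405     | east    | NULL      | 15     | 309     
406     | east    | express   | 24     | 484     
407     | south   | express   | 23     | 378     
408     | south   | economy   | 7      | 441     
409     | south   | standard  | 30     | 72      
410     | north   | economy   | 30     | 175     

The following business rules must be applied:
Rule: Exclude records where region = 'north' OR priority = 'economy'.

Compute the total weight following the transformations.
123

Step 1: Find records where region = 'north' OR priority = 'economy'
Step 2: 4 records match, summing to 84
Step 3: Original sum: 207
Step 4: Remaining sum = 207 - 84 = 123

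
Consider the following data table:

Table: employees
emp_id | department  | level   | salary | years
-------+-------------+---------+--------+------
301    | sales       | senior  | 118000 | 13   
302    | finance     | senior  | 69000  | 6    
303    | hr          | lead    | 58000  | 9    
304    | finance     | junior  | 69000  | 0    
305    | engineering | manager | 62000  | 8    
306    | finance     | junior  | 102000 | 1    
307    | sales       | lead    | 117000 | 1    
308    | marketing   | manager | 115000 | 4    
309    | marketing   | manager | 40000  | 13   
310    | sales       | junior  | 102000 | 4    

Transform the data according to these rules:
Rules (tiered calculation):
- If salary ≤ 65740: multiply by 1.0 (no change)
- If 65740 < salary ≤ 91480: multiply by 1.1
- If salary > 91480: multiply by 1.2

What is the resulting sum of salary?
976600.0

Step 1: Tier 1 (salary ≤ 65740): 3 records, sum = 160000 × 1.0 = 160000.0
Step 2: Tier 2 (65740 < salary ≤ 91480): 2 records, sum = 138000 × 1.1 = 151800.0
Step 3: Tier 3 (salary > 91480): 5 records, sum = 554000 × 1.2 = 664800.0
Step 4: Final sum = 160000.0 + 151800.0 + 664800.0 = 976600.0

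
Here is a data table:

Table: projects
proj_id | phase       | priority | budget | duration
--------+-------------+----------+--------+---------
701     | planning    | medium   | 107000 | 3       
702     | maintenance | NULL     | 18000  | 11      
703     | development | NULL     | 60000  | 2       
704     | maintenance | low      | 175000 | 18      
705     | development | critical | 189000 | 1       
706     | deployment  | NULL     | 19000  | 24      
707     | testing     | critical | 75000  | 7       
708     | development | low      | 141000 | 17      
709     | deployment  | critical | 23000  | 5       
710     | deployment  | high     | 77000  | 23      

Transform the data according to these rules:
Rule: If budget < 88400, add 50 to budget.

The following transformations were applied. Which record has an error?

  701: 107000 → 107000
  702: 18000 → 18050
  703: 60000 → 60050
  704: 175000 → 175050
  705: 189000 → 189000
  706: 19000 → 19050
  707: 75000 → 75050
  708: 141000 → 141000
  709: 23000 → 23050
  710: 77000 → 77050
Record 704 has an error. The correct transformed value should be 175000, not 175050.

Step 1: Check each record against the rule
Step 2: Record 704 has budget = 175000
Step 3: Since 175000 >= 88400, the bonus should not have been applied
Step 4: Correct value = 175000, but claimed value = 175050
Conclusion: Record 704 has the error.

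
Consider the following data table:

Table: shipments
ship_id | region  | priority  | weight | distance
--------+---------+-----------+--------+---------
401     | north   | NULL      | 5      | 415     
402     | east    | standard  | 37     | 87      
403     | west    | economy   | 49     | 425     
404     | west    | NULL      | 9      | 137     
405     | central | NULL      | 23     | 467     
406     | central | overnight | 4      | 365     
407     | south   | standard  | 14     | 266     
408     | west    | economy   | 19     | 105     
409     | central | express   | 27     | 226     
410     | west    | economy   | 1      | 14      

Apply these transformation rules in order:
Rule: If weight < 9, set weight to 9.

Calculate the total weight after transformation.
205

Step 1: 3 records have weight < 9
Step 2: These records originally summed to 10
Step 3: After setting to minimum: 3 × 9 = 27
Step 4: Unaffected records sum: 178
Step 5: Final sum = 27 + 178 = 205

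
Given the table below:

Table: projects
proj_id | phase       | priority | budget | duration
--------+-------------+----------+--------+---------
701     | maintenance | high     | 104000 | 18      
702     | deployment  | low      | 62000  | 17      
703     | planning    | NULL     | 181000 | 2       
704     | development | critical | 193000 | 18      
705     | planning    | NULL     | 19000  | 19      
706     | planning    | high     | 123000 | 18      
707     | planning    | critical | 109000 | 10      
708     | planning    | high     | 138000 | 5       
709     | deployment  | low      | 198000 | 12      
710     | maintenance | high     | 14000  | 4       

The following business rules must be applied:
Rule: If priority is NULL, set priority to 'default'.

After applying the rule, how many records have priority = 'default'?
2

Step 1: Count records where priority IS NULL
Step 2: Found 2 records with NULL priority
Step 3: These records will have priority set to 'default'
Step 4: Records already having priority = 'default': 0
Step 5: Answer: 2 + 0 = 2 records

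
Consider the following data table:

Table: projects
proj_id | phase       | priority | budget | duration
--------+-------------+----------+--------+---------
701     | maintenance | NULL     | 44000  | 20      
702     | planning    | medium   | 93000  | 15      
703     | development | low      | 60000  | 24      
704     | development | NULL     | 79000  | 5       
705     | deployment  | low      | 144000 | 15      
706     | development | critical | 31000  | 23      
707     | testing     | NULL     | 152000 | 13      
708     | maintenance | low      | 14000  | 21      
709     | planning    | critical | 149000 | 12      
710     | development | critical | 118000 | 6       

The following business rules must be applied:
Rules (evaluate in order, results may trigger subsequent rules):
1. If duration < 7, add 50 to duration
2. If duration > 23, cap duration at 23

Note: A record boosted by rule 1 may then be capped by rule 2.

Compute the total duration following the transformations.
188

Step 1: Apply rule 1 to records with duration < 7
  - 2 records get bonus of 50
  - Of these, 2 records then exceed 23 and get capped
Step 2: Apply rule 2 to records with duration > 23
  - 1 records (original) are capped
Step 3: Calculate final sum = 188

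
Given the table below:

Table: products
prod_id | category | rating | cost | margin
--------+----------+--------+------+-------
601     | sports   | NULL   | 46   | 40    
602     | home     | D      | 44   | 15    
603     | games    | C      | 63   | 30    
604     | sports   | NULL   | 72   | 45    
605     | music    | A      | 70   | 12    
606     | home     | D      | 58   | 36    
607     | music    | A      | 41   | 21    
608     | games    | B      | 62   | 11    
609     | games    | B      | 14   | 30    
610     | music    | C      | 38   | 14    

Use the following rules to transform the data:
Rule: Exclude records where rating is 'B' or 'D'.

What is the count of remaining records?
6

Step 1: Count records to exclude
  - 2 (B) + 2 (D) = 4 records
Step 2: Total records: 10
Step 3: Remaining = 10 - 4 = 6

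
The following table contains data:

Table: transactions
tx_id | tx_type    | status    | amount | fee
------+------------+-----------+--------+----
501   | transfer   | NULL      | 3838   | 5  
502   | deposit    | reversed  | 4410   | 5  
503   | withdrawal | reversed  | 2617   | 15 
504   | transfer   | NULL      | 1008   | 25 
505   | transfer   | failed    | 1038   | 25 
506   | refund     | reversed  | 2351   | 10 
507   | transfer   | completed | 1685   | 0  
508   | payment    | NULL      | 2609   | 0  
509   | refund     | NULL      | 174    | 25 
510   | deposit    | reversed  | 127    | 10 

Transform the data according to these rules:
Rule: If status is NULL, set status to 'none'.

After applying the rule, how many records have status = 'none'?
4

Step 1: Count records where status IS NULL
Step 2: Found 4 records with NULL status
Step 3: These records will have status set to 'none'
Step 4: Records already having status = 'none': 0
Step 5: Answer: 4 + 0 = 4 records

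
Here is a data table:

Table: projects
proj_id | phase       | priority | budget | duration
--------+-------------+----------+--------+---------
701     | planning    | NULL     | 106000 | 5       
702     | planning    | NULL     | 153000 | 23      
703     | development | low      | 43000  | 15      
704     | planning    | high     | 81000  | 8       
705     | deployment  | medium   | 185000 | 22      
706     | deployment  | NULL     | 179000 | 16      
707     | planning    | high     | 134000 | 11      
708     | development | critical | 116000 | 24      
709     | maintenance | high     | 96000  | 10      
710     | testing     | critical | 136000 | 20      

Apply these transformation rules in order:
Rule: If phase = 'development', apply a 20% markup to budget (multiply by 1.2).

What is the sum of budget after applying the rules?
1260800.0

Step 1: Records with phase = 'development' have total budget = 159000
Step 2: Apply multiplier: 159000 × 1.2 = 190800.0
Step 3: Other records total: 1070000
Step 4: Final sum = 190800.0 + 1070000 = 1260800.0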